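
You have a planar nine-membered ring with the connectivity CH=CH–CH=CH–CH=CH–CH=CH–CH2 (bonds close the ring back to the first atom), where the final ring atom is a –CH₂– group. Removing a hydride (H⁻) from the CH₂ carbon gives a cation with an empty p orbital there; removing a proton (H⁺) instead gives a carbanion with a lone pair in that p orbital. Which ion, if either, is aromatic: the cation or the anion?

The anion

Both ions have a continuous loop of p orbitals — each ring atom is sp².
Cation: 4 × 2 + 0 = 8 π electrons → 4(2), antiaromatic.
Anion: 4 × 2 + 2 = 10 π electrons → 4(2)+2, aromatic.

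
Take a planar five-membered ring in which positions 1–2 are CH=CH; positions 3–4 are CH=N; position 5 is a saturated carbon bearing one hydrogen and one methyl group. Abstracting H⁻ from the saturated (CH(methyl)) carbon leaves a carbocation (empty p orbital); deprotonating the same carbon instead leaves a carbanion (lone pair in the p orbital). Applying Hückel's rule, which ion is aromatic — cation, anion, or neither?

The anion

In either ion the ring is fully conjugated: every atom, including the new sp² carbon, supplies a p orbital.
Cation: 2 × 2 + 0 = 4 π electrons → 4(1), antiaromatic.
Anion: 2 × 2 + 2 = 6 π electrons → 4(1)+2, aromatic.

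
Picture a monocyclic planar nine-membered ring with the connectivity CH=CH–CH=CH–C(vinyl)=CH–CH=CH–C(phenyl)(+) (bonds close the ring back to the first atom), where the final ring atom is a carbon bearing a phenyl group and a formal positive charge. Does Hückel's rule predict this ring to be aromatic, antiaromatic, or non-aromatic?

Every ring atom contributes a p orbital perpendicular to the ring (the double-bond atoms are sp², each contributing one p electron; the carbocation has an empty p orbital), so the π system is cyclic and fully conjugated.
π-electron count: 4 × 2 = 8 from the double-bond units + 0 from the C(phenyl)(+) atom = 8.
8 is a 4n count (n = 2), so the planar conjugated ring is antiaromatic.

Antiaromatic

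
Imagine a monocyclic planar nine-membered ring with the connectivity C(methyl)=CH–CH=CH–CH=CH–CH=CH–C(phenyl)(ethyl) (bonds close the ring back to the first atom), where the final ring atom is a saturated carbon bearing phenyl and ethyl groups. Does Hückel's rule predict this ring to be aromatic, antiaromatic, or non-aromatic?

Non-aromatic

The C(phenyl)(ethyl) carbon is saturated: that saturated carbon is sp³ and has no p orbital in the ring π system. Conjugation is not continuous around the ring.
Without a continuous loop of overlapping p orbitals the Hückel electron count never comes into play.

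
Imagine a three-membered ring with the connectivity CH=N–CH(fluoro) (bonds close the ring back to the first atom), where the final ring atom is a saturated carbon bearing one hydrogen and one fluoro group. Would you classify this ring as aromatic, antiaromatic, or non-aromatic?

The CH(fluoro) carbon is saturated: that saturated carbon is sp³ and has no p orbital in the ring π system. Conjugation is not continuous around the ring.
Without a continuous loop of overlapping p orbitals the Hückel electron count never comes into play.

Non-aromatic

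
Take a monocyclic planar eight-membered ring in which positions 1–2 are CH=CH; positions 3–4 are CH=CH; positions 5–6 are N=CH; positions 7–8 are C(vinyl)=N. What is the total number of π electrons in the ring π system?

Check conjugation: every atom in a ring double bond is sp² and brings one electron to the p orbital; the doubly-bonded nitrogens are pyridine-type — their lone pairs lie in the ring plane, leaving one electron in the p orbital — every position has a p orbital, so the cyclic π system is continuous.
Adding the contributions, 4 × 2 = 8 from the 4 double-bond units.

8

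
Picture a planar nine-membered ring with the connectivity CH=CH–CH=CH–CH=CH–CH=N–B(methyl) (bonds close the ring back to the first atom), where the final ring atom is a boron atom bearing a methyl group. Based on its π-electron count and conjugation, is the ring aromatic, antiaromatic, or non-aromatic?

Antiaromatic

The p orbitals form a continuous loop: each doubly-bonded ring atom is sp² with one p-orbital electron; the doubly-bonded nitrogens are pyridine-type — their lone pairs lie in the ring plane, leaving one electron in the p orbital; the boron has an empty p orbital. The ring is fully conjugated.
Tallying contributions gives 4 × 2 = 8 from the double-bond units + 0 from the B(methyl) atom = 8.
A 4n π count (8, n = 2) in a planar conjugated ring means antiaromatic.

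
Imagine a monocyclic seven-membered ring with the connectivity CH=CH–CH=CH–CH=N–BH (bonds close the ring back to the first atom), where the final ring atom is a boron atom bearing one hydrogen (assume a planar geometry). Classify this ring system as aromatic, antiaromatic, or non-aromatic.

Aromatic

The p orbitals form a continuous loop: each doubly-bonded ring atom is sp² with one p-orbital electron; each =N– nitrogen is pyridine-type (lone pair in the sp² plane, one electron in the p orbital); the boron has an empty p orbital. The ring is fully conjugated.
Counting π electrons: 3 × 2 = 6 from the double-bond units + 0 from the BH atom = 6.
6 = 4(1) + 2, which satisfies Hückel's 4n+2 rule.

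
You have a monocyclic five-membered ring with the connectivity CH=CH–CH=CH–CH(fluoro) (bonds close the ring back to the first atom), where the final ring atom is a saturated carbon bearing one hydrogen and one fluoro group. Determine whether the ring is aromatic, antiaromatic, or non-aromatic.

Non-aromatic

The CH(fluoro) carbon is saturated: that saturated carbon is sp³ and has no p orbital in the ring π system. Conjugation is not continuous around the ring.
Without a continuous loop of overlapping p orbitals the Hückel electron count never comes into play.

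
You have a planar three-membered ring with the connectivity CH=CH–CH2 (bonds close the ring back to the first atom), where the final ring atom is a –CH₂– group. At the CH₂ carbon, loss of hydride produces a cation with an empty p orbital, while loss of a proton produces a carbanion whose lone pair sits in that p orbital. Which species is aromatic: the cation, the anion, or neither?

In either ion the ring is fully conjugated: every atom, including the new sp² carbon, supplies a p orbital.
Cation: 1 × 2 + 0 = 2 π electrons → 4(0)+2, aromatic.
Anion: 1 × 2 + 2 = 4 π electrons → 4(1), antiaromatic.

The cation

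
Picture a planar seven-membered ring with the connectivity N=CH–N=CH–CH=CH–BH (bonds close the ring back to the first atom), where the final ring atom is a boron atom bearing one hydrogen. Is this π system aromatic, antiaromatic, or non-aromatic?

Aromatic

The p orbitals form a continuous loop: every atom in a ring double bond is sp² and brings one electron to the p orbital; the doubly-bonded nitrogens are pyridine-type — their lone pairs lie in the ring plane, leaving one electron in the p orbital; the boron has an empty p orbital. The ring is fully conjugated.
π-electron count: 3 × 2 = 6 from the double-bond units + 0 from the BH atom = 6.
6 = 4(1) + 2, which satisfies Hückel's 4n+2 rule.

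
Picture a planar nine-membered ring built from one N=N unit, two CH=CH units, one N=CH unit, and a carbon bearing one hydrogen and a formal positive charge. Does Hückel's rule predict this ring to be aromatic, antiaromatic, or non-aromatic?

Antiaromatic

The p orbitals form a continuous loop: every atom in a ring double bond is sp² and brings one electron to the p orbital; the doubly-bonded nitrogens are pyridine-type — their lone pairs lie in the ring plane, leaving one electron in the p orbital; the carbocation has an empty p orbital. The ring is fully conjugated.
π-electron count: 4 × 2 = 8 from the double-bond units + 0 from the CH(+) atom = 8.
With 8 = 4·2 π electrons, Hückel's rule classifies the planar ring as antiaromatic.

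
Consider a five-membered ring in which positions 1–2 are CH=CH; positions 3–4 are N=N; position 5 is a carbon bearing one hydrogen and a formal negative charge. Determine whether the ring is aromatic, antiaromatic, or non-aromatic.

Aromatic

Check conjugation: the double-bond atoms are sp², each contributing one p electron; each =N– nitrogen is pyridine-type (lone pair in the sp² plane, one electron in the p orbital); the carbanion's lone pair occupies the p orbital — every position has a p orbital, so the cyclic π system is continuous.
Counting π electrons: 2 × 2 = 4 from the double-bond units + 2 from the CH(-) atom = 6.
Since 6 = 4·1 + 2, the ring meets the 4n+2 criterion.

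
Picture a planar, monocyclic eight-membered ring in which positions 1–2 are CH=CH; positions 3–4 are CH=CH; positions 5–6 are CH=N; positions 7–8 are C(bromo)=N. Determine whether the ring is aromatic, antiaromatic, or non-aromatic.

Check conjugation: every atom in a ring double bond is sp² and brings one electron to the p orbital; each sp² =N– keeps its lone pair in-plane and puts one electron into the π system — every position has a p orbital, so the cyclic π system is continuous.
Counting π electrons: 4 × 2 = 8 from the 4 double-bond units.
8 = 4(2); a planar, fully conjugated 4n system is antiaromatic.

Antiaromatic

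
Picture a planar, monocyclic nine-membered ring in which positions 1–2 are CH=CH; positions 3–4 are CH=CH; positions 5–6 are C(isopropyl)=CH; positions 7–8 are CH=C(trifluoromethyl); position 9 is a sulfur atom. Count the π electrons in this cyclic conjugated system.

10

All ring atoms are sp² and supply a p orbital to the ring (the double-bond atoms are sp², each contributing one p electron; the sulfur donates one lone pair from its p orbital); the conjugation is uninterrupted.
Tallying contributions gives 4 × 2 = 8 from the double-bond units + 2 from the S atom = 10.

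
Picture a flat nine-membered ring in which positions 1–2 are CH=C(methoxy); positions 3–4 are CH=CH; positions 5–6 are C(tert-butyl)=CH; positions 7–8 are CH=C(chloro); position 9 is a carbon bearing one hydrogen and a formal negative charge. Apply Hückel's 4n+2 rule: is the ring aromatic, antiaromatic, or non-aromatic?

The p orbitals form a continuous loop: each doubly-bonded ring atom is sp² with one p-orbital electron; the carbanion's lone pair occupies the p orbital. The ring is fully conjugated.
π-electron count: 4 × 2 = 8 from the double-bond units + 2 from the CH(-) atom = 10.
Since 10 = 4·2 + 2, the ring meets the 4n+2 criterion.

Aromatic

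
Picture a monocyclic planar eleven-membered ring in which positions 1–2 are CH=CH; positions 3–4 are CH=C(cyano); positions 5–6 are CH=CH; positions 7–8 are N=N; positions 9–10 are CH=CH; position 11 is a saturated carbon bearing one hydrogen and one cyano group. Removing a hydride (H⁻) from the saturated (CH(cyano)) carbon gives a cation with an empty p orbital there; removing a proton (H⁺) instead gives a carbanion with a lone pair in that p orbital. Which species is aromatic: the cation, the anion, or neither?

The cation

In either ion the ring is fully conjugated: every atom, including the new sp² carbon, supplies a p orbital.
Cation: 5 × 2 + 0 = 10 π electrons → 4(2)+2, aromatic.
Anion: 5 × 2 + 2 = 12 π electrons → 4(3), antiaromatic.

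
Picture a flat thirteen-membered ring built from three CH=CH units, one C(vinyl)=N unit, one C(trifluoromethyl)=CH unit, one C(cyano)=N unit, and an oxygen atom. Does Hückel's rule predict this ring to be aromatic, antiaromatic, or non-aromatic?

Aromatic

Check conjugation: each doubly-bonded ring atom is sp² with one p-orbital electron; each =N– nitrogen is pyridine-type (lone pair in the sp² plane, one electron in the p orbital); the oxygen donates one lone pair from its p orbital — every position has a p orbital, so the cyclic π system is continuous.
Counting π electrons: 6 × 2 = 12 from the double-bond units + 2 from the O atom = 14.
14 = 4(3) + 2, which satisfies Hückel's 4n+2 rule.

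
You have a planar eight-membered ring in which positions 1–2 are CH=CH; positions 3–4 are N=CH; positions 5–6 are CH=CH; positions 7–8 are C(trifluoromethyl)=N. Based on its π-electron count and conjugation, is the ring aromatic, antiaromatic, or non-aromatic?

Antiaromatic

Check conjugation: each doubly-bonded ring atom is sp² with one p-orbital electron; the doubly-bonded nitrogens are pyridine-type — their lone pairs lie in the ring plane, leaving one electron in the p orbital — every position has a p orbital, so the cyclic π system is continuous.
Adding the contributions, 4 × 2 = 8 from the 4 double-bond units.
A 4n π count (8, n = 2) in a planar conjugated ring means antiaromatic.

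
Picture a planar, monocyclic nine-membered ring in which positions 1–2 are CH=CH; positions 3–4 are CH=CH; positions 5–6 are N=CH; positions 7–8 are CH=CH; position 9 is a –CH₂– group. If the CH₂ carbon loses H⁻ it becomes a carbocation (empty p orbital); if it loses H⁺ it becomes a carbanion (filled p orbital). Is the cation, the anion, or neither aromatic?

Both ions have a continuous loop of p orbitals — each ring atom is sp².
Cation: 4 × 2 + 0 = 8 π electrons → 4(2), antiaromatic.
Anion: 4 × 2 + 2 = 10 π electrons → 4(2)+2, aromatic.

The anion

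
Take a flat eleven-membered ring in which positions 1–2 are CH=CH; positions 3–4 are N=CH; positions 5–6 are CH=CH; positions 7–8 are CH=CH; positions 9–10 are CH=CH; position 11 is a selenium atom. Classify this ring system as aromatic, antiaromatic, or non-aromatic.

The p orbitals form a continuous loop: the double-bond atoms are sp², each contributing one p electron; each =N– nitrogen is pyridine-type (lone pair in the sp² plane, one electron in the p orbital); the selenium donates one lone pair from its p orbital. The ring is fully conjugated.
Counting π electrons: 5 × 2 = 10 from the double-bond units + 2 from the Se atom = 12.
With 12 = 4·3 π electrons, Hückel's rule classifies the planar ring as antiaromatic.

Antiaromatic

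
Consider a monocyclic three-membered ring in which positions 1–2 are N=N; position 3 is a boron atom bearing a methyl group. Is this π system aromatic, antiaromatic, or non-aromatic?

Check conjugation: every atom in a ring double bond is sp² and brings one electron to the p orbital; the doubly-bonded nitrogens are pyridine-type — their lone pairs lie in the ring plane, leaving one electron in the p orbital; the boron has an empty p orbital — every position has a p orbital, so the cyclic π system is continuous.
Tallying contributions gives 1 × 2 = 2 from the double-bond unit + 0 from the B(methyl) atom = 2.
That gives a 4n+2 count (2, n = 0).

Aromatic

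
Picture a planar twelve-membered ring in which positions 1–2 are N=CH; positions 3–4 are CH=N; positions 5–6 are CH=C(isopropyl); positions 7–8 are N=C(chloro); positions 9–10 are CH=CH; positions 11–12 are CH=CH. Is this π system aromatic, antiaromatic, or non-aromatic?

Every ring atom contributes a p orbital perpendicular to the ring (each doubly-bonded ring atom is sp² with one p-orbital electron; the doubly-bonded nitrogens are pyridine-type — their lone pairs lie in the ring plane, leaving one electron in the p orbital), so the π system is cyclic and fully conjugated.
Adding the contributions, 6 × 2 = 12 from the 6 double-bond units.
12 is a 4n count (n = 3), so the planar conjugated ring is antiaromatic.

Antiaromatic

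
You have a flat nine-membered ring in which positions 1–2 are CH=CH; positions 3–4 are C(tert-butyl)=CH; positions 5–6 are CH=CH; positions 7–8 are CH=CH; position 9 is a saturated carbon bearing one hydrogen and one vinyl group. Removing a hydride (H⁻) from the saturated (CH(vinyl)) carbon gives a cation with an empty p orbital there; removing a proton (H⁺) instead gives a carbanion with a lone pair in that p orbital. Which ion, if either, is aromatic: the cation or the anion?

The anion

In both ions every ring atom is sp² and contributes a p orbital, so both rings are fully conjugated.
Cation: 4 × 2 + 0 = 8 π electrons → 4(2), antiaromatic.
Anion: 4 × 2 + 2 = 10 π electrons → 4(2)+2, aromatic.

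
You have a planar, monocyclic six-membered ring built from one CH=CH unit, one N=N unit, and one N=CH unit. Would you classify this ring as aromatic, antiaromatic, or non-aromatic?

Aromatic

All ring atoms are sp² and supply a p orbital to the ring (each doubly-bonded ring atom is sp² with one p-orbital electron; each sp² =N– keeps its lone pair in-plane and puts one electron into the π system); the conjugation is uninterrupted.
Adding the contributions, 3 × 2 = 6 from the 3 double-bond units.
With 6 π electrons (n = 1), the Hückel 4n+2 condition holds.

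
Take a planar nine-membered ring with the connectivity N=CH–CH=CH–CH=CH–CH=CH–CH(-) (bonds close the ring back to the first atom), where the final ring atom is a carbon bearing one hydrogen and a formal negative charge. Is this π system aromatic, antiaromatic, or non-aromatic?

Aromatic

All ring atoms are sp² and supply a p orbital to the ring (every atom in a ring double bond is sp² and brings one electron to the p orbital; the doubly-bonded nitrogens are pyridine-type — their lone pairs lie in the ring plane, leaving one electron in the p orbital; the carbanion's lone pair occupies the p orbital); the conjugation is uninterrupted.
Counting π electrons: 4 × 2 = 8 from the double-bond units + 2 from the CH(-) atom = 10.
Since 10 = 4·2 + 2, the ring meets the 4n+2 criterion.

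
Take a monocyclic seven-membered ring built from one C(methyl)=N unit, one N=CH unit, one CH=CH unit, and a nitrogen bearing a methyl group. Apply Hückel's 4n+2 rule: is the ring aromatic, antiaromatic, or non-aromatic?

Antiaromatic

Every ring atom contributes a p orbital perpendicular to the ring (each doubly-bonded ring atom is sp² with one p-orbital electron; each sp² =N– keeps its lone pair in-plane and puts one electron into the π system; the pyrrole-type nitrogen donates its lone pair from the p orbital), so the π system is cyclic and fully conjugated.
Counting π electrons: 3 × 2 = 6 from the double-bond units + 2 from the N(methyl) atom = 8.
With 8 = 4·2 π electrons, Hückel's rule classifies the planar ring as antiaromatic.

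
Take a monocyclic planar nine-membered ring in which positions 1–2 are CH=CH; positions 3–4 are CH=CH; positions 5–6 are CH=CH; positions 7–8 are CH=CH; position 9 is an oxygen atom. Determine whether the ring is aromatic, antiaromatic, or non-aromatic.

Aromatic

All ring atoms are sp² and supply a p orbital to the ring (every atom in a ring double bond is sp² and brings one electron to the p orbital; the oxygen donates one lone pair from its p orbital); the conjugation is uninterrupted.
π-electron count: 4 × 2 = 8 from the double-bond units + 2 from the O atom = 10.
With 10 π electrons (n = 2), the Hückel 4n+2 condition holds.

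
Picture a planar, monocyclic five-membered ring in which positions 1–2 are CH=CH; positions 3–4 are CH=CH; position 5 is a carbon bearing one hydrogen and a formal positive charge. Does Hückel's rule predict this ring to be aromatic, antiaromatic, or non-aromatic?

Antiaromatic

Every ring atom contributes a p orbital perpendicular to the ring (each doubly-bonded ring atom is sp² with one p-orbital electron; the carbocation has an empty p orbital), so the π system is cyclic and fully conjugated.
Adding the contributions, 2 × 2 = 4 from the double-bond units + 0 from the CH(+) atom = 4.
With 4 = 4·1 π electrons, Hückel's rule classifies the planar ring as antiaromatic.
This is the cyclopentadienyl cation.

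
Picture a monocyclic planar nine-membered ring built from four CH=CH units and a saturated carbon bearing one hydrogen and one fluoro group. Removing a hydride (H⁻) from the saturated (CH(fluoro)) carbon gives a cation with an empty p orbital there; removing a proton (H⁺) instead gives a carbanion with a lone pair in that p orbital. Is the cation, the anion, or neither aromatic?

Both ions have a continuous loop of p orbitals — each ring atom is sp².
Cation: 4 × 2 + 0 = 8 π electrons → 4(2), antiaromatic.
Anion: 4 × 2 + 2 = 10 π electrons → 4(2)+2, aromatic.

The anion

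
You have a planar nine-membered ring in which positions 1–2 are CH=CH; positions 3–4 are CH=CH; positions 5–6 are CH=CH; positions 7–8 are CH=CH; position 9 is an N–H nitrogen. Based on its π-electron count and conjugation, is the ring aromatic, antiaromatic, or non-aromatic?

Aromatic

The p orbitals form a continuous loop: the double-bond atoms are sp², each contributing one p electron; the pyrrole-type nitrogen donates its lone pair from the p orbital. The ring is fully conjugated.
Counting π electrons: 4 × 2 = 8 from the double-bond units + 2 from the NH atom = 10.
That gives a 4n+2 count (10, n = 2).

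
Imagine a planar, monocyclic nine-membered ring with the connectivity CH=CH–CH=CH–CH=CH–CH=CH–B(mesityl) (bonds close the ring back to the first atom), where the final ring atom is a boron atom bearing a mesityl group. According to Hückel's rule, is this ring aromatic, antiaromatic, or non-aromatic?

Antiaromatic

Every ring atom contributes a p orbital perpendicular to the ring (the double-bond atoms are sp², each contributing one p electron; the boron has an empty p orbital), so the π system is cyclic and fully conjugated.
Tallying contributions gives 4 × 2 = 8 from the double-bond units + 0 from the B(mesityl) atom = 8.
8 is a 4n count (n = 2), so the planar conjugated ring is antiaromatic.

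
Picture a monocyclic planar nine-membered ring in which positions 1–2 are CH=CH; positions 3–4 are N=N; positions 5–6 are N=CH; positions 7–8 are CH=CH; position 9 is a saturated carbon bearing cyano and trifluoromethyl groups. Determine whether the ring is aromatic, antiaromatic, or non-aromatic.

The C(cyano)(trifluoromethyl) carbon is saturated: that saturated carbon is sp³ and has no p orbital in the ring π system. Conjugation is not continuous around the ring.
Broken conjugation rules out both aromaticity and antiaromaticity.

Non-aromatic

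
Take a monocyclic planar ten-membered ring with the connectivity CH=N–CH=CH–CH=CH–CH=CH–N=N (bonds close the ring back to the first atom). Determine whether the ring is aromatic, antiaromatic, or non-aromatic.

Aromatic

Every ring atom contributes a p orbital perpendicular to the ring (the double-bond atoms are sp², each contributing one p electron; each =N– nitrogen is pyridine-type (lone pair in the sp² plane, one electron in the p orbital)), so the π system is cyclic and fully conjugated.
Tallying contributions gives 5 × 2 = 10 from the 5 double-bond units.
With 10 π electrons (n = 2), the Hückel 4n+2 condition holds.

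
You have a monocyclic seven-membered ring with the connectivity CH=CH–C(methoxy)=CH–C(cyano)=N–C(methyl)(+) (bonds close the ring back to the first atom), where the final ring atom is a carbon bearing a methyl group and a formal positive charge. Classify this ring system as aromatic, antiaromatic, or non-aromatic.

Aromatic

The p orbitals form a continuous loop: the double-bond atoms are sp², each contributing one p electron; the doubly-bonded nitrogens are pyridine-type — their lone pairs lie in the ring plane, leaving one electron in the p orbital; the carbocation has an empty p orbital. The ring is fully conjugated.
π-electron count: 3 × 2 = 6 from the double-bond units + 0 from the C(methyl)(+) atom = 6.
6 = 4(1) + 2, which satisfies Hückel's 4n+2 rule.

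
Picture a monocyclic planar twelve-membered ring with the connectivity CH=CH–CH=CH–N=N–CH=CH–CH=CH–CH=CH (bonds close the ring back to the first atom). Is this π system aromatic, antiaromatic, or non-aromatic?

All ring atoms are sp² and supply a p orbital to the ring (the double-bond atoms are sp², each contributing one p electron; the doubly-bonded nitrogens are pyridine-type — their lone pairs lie in the ring plane, leaving one electron in the p orbital); the conjugation is uninterrupted.
Adding the contributions, 6 × 2 = 12 from the 6 double-bond units.
12 is a 4n count (n = 3), so the planar conjugated ring is antiaromatic.

Antiaromatic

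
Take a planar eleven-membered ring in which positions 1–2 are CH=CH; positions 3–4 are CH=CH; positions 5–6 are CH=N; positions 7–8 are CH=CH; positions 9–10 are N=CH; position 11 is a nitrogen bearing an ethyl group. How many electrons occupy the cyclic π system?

12

All ring atoms are sp² and supply a p orbital to the ring (every atom in a ring double bond is sp² and brings one electron to the p orbital; each =N– nitrogen is pyridine-type (lone pair in the sp² plane, one electron in the p orbital); the pyrrole-type nitrogen donates its lone pair from the p orbital); the conjugation is uninterrupted.
Tallying contributions gives 5 × 2 = 10 from the double-bond units + 2 from the N(ethyl) atom = 12.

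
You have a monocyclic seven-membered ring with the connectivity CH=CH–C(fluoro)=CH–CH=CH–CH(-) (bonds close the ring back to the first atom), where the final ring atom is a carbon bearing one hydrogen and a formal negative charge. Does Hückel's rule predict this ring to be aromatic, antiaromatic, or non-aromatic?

Antiaromatic

The p orbitals form a continuous loop: every atom in a ring double bond is sp² and brings one electron to the p orbital; the carbanion's lone pair occupies the p orbital. The ring is fully conjugated.
π-electron count: 3 × 2 = 6 from the double-bond units + 2 from the CH(-) atom = 8.
8 = 4(2); a planar, fully conjugated 4n system is antiaromatic.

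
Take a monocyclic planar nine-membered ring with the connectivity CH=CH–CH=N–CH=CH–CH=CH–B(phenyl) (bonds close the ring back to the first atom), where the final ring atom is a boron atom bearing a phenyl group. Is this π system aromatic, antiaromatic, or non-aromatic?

Antiaromatic

Every ring atom contributes a p orbital perpendicular to the ring (the double-bond atoms are sp², each contributing one p electron; the doubly-bonded nitrogens are pyridine-type — their lone pairs lie in the ring plane, leaving one electron in the p orbital; the boron has an empty p orbital), so the π system is cyclic and fully conjugated.
Counting π electrons: 4 × 2 = 8 from the double-bond units + 0 from the B(phenyl) atom = 8.
With 8 = 4·2 π electrons, Hückel's rule classifies the planar ring as antiaromatic.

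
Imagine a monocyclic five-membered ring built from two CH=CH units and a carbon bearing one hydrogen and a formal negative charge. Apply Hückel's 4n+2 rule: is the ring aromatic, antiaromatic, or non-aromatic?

Aromatic

All ring atoms are sp² and supply a p orbital to the ring (each doubly-bonded ring atom is sp² with one p-orbital electron; the carbanion's lone pair occupies the p orbital); the conjugation is uninterrupted.
Tallying contributions gives 2 × 2 = 4 from the double-bond units + 2 from the CH(-) atom = 6.
6 = 4(1) + 2, which satisfies Hückel's 4n+2 rule.
(This ring is the cyclopentadienyl anion.)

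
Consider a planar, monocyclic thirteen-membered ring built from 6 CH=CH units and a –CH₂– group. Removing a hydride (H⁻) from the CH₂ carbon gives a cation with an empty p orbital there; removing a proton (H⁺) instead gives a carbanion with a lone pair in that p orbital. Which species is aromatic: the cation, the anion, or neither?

The anion

In both ions every ring atom is sp² and contributes a p orbital, so both rings are fully conjugated.
Cation: 6 × 2 + 0 = 12 π electrons → 4(3), antiaromatic.
Anion: 6 × 2 + 2 = 14 π electrons → 4(3)+2, aromatic.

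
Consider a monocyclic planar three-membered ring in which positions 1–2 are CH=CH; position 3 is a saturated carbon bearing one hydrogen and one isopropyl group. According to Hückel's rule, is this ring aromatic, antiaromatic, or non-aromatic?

Because that saturated carbon is sp³ and has no p orbital in the ring π system at the CH(isopropyl) position, the π system cannot extend all the way around the ring.
A ring that is not fully conjugated cannot be aromatic or antiaromatic regardless of its π-electron count.

Non-aromatic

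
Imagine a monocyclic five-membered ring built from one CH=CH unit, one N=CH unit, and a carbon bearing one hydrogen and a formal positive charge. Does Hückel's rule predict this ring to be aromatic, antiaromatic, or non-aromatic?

Antiaromatic

All ring atoms are sp² and supply a p orbital to the ring (each doubly-bonded ring atom is sp² with one p-orbital electron; the doubly-bonded nitrogens are pyridine-type — their lone pairs lie in the ring plane, leaving one electron in the p orbital; the carbocation has an empty p orbital); the conjugation is uninterrupted.
Counting π electrons: 2 × 2 = 4 from the double-bond units + 0 from the CH(+) atom = 4.
4 = 4(1); a planar, fully conjugated 4n system is antiaromatic.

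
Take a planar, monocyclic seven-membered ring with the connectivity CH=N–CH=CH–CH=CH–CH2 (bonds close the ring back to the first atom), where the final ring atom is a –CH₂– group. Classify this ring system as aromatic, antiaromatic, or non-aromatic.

The CH2 carbon is saturated: the tetrahedral CH₂ carbon is sp³ and has no p orbital in the ring π system. Conjugation is not continuous around the ring.
A ring that is not fully conjugated cannot be aromatic or antiaromatic regardless of its π-electron count.

Non-aromatic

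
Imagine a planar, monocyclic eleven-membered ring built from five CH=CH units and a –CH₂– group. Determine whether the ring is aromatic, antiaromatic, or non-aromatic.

Non-aromatic

At the CH2 position, the tetrahedral CH₂ carbon is sp³ and has no p orbital in the ring π system; the ring's p-orbital overlap is broken there.
Broken conjugation rules out both aromaticity and antiaromaticity.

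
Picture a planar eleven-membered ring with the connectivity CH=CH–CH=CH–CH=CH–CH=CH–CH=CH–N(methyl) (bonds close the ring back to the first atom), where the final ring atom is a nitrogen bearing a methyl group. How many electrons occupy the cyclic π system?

12

Check conjugation: the double-bond atoms are sp², each contributing one p electron; the pyrrole-type nitrogen donates its lone pair from the p orbital — every position has a p orbital, so the cyclic π system is continuous.
Tallying contributions gives 5 × 2 = 10 from the double-bond units + 2 from the N(methyl) atom = 12.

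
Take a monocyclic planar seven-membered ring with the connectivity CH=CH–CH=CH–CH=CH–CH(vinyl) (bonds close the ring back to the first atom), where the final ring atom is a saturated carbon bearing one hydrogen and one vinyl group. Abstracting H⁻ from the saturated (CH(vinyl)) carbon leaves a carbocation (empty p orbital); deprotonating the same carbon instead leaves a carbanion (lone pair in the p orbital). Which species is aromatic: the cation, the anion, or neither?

In either ion the ring is fully conjugated: every atom, including the new sp² carbon, supplies a p orbital.
Cation: 3 × 2 + 0 = 6 π electrons → 4(1)+2, aromatic.
Anion: 3 × 2 + 2 = 8 π electrons → 4(2), antiaromatic.

The cation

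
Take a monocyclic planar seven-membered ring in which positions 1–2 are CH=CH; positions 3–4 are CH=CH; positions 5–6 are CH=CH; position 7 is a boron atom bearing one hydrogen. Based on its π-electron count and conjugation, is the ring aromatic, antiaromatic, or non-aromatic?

The p orbitals form a continuous loop: every atom in a ring double bond is sp² and brings one electron to the p orbital; the boron has an empty p orbital. The ring is fully conjugated.
π-electron count: 3 × 2 = 6 from the double-bond units + 0 from the BH atom = 6.
With 6 π electrons (n = 1), the Hückel 4n+2 condition holds.

Aromatic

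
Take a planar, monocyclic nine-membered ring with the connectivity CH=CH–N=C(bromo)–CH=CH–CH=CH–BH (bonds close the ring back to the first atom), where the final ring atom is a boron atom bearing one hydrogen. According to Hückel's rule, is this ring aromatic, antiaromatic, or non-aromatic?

Antiaromatic

All ring atoms are sp² and supply a p orbital to the ring (each doubly-bonded ring atom is sp² with one p-orbital electron; the doubly-bonded nitrogens are pyridine-type — their lone pairs lie in the ring plane, leaving one electron in the p orbital; the boron has an empty p orbital); the conjugation is uninterrupted.
Adding the contributions, 4 × 2 = 8 from the double-bond units + 0 from the BH atom = 8.
With 8 = 4·2 π electrons, Hückel's rule classifies the planar ring as antiaromatic.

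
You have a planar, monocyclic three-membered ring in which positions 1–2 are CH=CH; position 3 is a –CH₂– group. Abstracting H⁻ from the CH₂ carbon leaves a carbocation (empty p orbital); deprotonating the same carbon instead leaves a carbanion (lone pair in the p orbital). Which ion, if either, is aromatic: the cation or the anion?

Both ions have a continuous loop of p orbitals — each ring atom is sp².
Cation: 1 × 2 + 0 = 2 π electrons → 4(0)+2, aromatic.
Anion: 1 × 2 + 2 = 4 π electrons → 4(1), antiaromatic.

The cation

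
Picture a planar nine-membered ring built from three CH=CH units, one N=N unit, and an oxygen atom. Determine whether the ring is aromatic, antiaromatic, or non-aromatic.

Check conjugation: every atom in a ring double bond is sp² and brings one electron to the p orbital; the doubly-bonded nitrogens are pyridine-type — their lone pairs lie in the ring plane, leaving one electron in the p orbital; the oxygen donates one lone pair from its p orbital — every position has a p orbital, so the cyclic π system is continuous.
π-electron count: 4 × 2 = 8 from the double-bond units + 2 from the O atom = 10.
Since 10 = 4·2 + 2, the ring meets the 4n+2 criterion.

Aromatic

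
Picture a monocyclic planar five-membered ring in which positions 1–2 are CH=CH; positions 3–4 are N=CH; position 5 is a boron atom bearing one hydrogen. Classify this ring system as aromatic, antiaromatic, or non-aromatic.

Antiaromatic

Check conjugation: each doubly-bonded ring atom is sp² with one p-orbital electron; each sp² =N– keeps its lone pair in-plane and puts one electron into the π system; the boron has an empty p orbital — every position has a p orbital, so the cyclic π system is continuous.
Tallying contributions gives 2 × 2 = 4 from the double-bond units + 0 from the BH atom = 4.
With 4 = 4·1 π electrons, Hückel's rule classifies the planar ring as antiaromatic.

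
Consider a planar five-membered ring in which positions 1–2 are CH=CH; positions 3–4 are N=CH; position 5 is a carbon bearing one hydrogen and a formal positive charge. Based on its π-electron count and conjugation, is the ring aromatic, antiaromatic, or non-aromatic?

Antiaromatic

Every ring atom contributes a p orbital perpendicular to the ring (each doubly-bonded ring atom is sp² with one p-orbital electron; the doubly-bonded nitrogens are pyridine-type — their lone pairs lie in the ring plane, leaving one electron in the p orbital; the carbocation has an empty p orbital), so the π system is cyclic and fully conjugated.
π-electron count: 2 × 2 = 4 from the double-bond units + 0 from the CH(+) atom = 4.
With 4 = 4·1 π electrons, Hückel's rule classifies the planar ring as antiaromatic.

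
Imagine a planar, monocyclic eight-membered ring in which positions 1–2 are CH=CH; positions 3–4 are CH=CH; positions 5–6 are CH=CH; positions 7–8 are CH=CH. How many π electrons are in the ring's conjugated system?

8

Check conjugation: every atom in a ring double bond is sp² and brings one electron to the p orbital — every position has a p orbital, so the cyclic π system is continuous.
π-electron count: 4 × 2 = 8 from the 4 double-bond units.
(This ring is cyclooctatetraene.)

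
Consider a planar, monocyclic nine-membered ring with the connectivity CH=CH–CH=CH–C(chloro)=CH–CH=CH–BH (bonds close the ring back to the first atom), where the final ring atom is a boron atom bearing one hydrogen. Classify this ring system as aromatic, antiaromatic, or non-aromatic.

The p orbitals form a continuous loop: every atom in a ring double bond is sp² and brings one electron to the p orbital; the boron has an empty p orbital. The ring is fully conjugated.
Tallying contributions gives 4 × 2 = 8 from the double-bond units + 0 from the BH atom = 8.
A 4n π count (8, n = 2) in a planar conjugated ring means antiaromatic.

Antiaromatic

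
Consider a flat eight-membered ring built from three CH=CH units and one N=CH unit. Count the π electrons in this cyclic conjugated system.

The p orbitals form a continuous loop: the double-bond atoms are sp², each contributing one p electron; each =N– nitrogen is pyridine-type (lone pair in the sp² plane, one electron in the p orbital). The ring is fully conjugated.
π-electron count: 4 × 2 = 8 from the 4 double-bond units.

8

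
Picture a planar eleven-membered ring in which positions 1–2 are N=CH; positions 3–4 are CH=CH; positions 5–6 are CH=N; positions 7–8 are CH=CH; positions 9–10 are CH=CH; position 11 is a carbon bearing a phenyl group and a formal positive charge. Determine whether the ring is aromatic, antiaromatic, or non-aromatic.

Check conjugation: the double-bond atoms are sp², each contributing one p electron; each =N– nitrogen is pyridine-type (lone pair in the sp² plane, one electron in the p orbital); the carbocation has an empty p orbital — every position has a p orbital, so the cyclic π system is continuous.
Counting π electrons: 5 × 2 = 10 from the double-bond units + 0 from the C(phenyl)(+) atom = 10.
Since 10 = 4·2 + 2, the ring meets the 4n+2 criterion.

Aromatic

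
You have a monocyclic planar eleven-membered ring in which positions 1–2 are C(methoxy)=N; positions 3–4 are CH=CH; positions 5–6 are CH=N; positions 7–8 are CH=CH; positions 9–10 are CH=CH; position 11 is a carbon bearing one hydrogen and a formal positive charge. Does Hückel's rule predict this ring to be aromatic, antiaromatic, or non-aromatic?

The p orbitals form a continuous loop: the double-bond atoms are sp², each contributing one p electron; the doubly-bonded nitrogens are pyridine-type — their lone pairs lie in the ring plane, leaving one electron in the p orbital; the carbocation has an empty p orbital. The ring is fully conjugated.
Adding the contributions, 5 × 2 = 10 from the double-bond units + 0 from the CH(+) atom = 10.
10 = 4(2) + 2, which satisfies Hückel's 4n+2 rule.

Aromatic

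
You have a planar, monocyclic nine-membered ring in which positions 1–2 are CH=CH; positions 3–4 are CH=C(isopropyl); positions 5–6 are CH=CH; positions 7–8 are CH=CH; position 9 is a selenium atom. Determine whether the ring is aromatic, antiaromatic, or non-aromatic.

Check conjugation: every atom in a ring double bond is sp² and brings one electron to the p orbital; the selenium donates one lone pair from its p orbital — every position has a p orbital, so the cyclic π system is continuous.
Adding the contributions, 4 × 2 = 8 from the double-bond units + 2 from the Se atom = 10.
Since 10 = 4·2 + 2, the ring meets the 4n+2 criterion.

Aromatic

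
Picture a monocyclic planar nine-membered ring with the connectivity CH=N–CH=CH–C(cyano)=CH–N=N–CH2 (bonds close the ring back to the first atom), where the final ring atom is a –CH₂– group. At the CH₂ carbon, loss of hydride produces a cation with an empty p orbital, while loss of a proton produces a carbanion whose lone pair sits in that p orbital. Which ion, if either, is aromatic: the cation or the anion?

Both ions have a continuous loop of p orbitals — each ring atom is sp².
Cation: 4 × 2 + 0 = 8 π electrons → 4(2), antiaromatic.
Anion: 4 × 2 + 2 = 10 π electrons → 4(2)+2, aromatic.

The anion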